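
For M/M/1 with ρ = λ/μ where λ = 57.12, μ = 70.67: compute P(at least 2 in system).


ρ = 57.12/70.67 = 0.8083
P(N ≥ n) = ρ^n = 0.8083^2 = 0.653290

Final: 0.653290


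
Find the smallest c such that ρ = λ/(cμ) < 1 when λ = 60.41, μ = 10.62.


Stability requires cμ > λ ⇔ c > λ/μ.
λ/μ = 60.41/10.62 = 5.6883
Minimum integer c = ⌊5.6883⌋ + 1 = 6
Check: 6·10.62 = 63.72 > 60.41, while 5·10.62 = 53.10 ≤ 60.41

Final: 6 servers


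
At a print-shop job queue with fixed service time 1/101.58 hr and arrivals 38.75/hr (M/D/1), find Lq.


ρ = 38.75/101.58 = 0.3815
M/D/1: Lq = ρ²/(2(1−ρ)) = 0.1455/(2·0.6185) = 0.11764

Final: 0.11764


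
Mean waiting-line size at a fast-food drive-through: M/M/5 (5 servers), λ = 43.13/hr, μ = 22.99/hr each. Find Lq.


a = λ/μ = 1.8760; ρ = a/5 = 0.3752
P₀ = 0.152386
Lq = P₀·a^c·ρ / (c!·(1−ρ)²) = 0.152386·23.23820·0.3752/(120·0.39037)
= 0.02836

Final: 0.02836


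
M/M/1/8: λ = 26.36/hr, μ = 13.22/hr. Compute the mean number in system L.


ρ = 26.36/13.22 = 1.9939
L = ρ[1 − (K+1)ρ^K + Kρ^(K+1)] / [(1−ρ)(1−ρ^(K+1))]
Numerator: 1.9939·(1 − 9·249.868556 + 8·498.225047) = 3465.449458
Denominator: (-0.9939)·(-497.225047) = 494.216121
L = 3465.449458/494.216121 = 7.0120

Final: 7.0120


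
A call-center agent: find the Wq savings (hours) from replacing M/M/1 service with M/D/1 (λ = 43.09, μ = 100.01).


ρ = 43.09/100.01 = 0.4309
Wq(M/M/1) = ρ/(μ−λ) = 0.4309/56.92 = 0.007570 hr
Wq(M/D/1) = ρ/(2(μ−λ)) = 0.003785 hr
Savings = 0.007570 − 0.003785 = 0.003785 hr

Final: 0.003785 hr


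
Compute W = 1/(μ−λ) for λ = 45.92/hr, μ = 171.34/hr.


W = 1/(μ−λ) = 1/(171.34 − 45.92) = 1/125.42 = 0.007973 hr

Final: 0.007973 hr


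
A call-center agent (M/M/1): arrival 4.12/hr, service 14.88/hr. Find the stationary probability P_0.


ρ = 4.12/14.88 = 0.2769
P_n = (1−ρ)·ρ^n = (1 − 0.2769)·0.2769^0 = 0.7231·1.000000 = 0.723118

Final: 0.723118


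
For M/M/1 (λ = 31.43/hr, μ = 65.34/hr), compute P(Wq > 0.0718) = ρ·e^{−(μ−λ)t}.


ρ = 31.43/65.34 = 0.4810
P(Wq > t) = ρ·e^{−(μ−λ)t} = 0.4810·e^{−2.4347}
= 0.4810·0.087621 = 0.042148

Final: 0.042148


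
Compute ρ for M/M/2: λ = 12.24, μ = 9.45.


ρ = λ/(cμ) = 12.24/(2·9.45) = 12.24/18.90 = 0.6476

Final: 0.6476


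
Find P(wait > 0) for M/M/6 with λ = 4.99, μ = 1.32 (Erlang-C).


a = λ/μ = 3.7803; ρ = a/6 = 0.6301
P₀ = 0.021354 (from M/M/c formula)
C(c,a) = [a^c/(c!(1−ρ))]·P₀ = [2918.49993/(720·0.3699)]·0.021354
= 10.95683·0.021354 = 0.233974

Final: 0.233974


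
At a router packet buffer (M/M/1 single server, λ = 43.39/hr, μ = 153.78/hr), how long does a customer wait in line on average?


ρ = 43.39/153.78 = 0.2822
Wq = ρ/(μ−λ) = 0.2822/(153.78 − 43.39) = 0.2822/110.39 = 0.002556 hr

Final: 0.002556 hr


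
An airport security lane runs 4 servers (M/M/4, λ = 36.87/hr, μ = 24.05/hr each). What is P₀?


a = λ/μ = 36.87/24.05 = 1.5331; ρ = a/c = 0.3833
Σ_{k=0}^{3} a^k/k! (terms k=0..3) = 1.00000 + 1.53306 + 1.17513 + 0.60051 = 4.30870
Tail: a^4/(4!(1−ρ)) = 5.52373/(24·0.6167) = 0.37318
P₀ = 1/(4.30870 + 0.37318) = 1/4.68188 = 0.213589

Final: 0.213589


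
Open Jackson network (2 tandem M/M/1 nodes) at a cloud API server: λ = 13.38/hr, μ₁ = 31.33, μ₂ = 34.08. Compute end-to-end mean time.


Each node sees arrival rate λ = 13.38/hr (tandem ⇒ throughput preserved).
W₁ = 1/(μ₁−λ) = 1/(31.33−13.38) = 0.05571 hr
W₂ = 1/(μ₂−λ) = 1/(34.08−13.38) = 0.04831 hr
W_total = W₁ + W₂ = 0.05571 + 0.04831 = 0.10402 hr

Final: 0.10402 hr


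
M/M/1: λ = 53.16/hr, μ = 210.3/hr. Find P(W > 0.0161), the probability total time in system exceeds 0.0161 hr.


W ~ Exponential(μ−λ) for M/M/1.
μ − λ = 210.3 − 53.16 = 157.1400
P(W > t) = e^{−(μ−λ)t} = e^{−2.5300} = 0.079663

Final: 0.079663


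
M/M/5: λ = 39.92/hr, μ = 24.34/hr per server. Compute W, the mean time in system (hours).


a = 1.6401; ρ = 0.3280; P₀ = 0.193461
Lq = P₀·a^c·ρ/(c!(1−ρ)²) = 0.01390
Wq = Lq/λ = 0.01390/39.92 = 0.0003481 hr
W = Wq + 1/μ = 0.0003481 + 0.04108 = 0.04143 hr

Final: 0.04143 hr


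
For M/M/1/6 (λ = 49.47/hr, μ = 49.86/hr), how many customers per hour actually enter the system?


ρ = 0.9922; P_K = (1−ρ)ρ^6/(1−ρ^7) = 0.139514
λ_eff = λ(1 − P_K) = 49.47·(1 − 0.139514) = 49.47·0.860486 = 42.5683 /hr

Final: 42.5683 /hr


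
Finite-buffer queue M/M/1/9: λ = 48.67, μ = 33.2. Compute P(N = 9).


ρ = λ/μ = 48.67/33.2 = 1.4660
P_K = (1−ρ)ρ^K/(1−ρ^(K+1)) = (-0.4660·31.268667)/(1 − 45.838735)
= -14.570068/-44.838735 = 0.324944

Final: 0.324944


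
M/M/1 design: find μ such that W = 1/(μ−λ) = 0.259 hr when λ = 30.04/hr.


W = 1/(μ−λ) ⇒ μ − λ = 1/W = 1/0.259 = 3.8610
μ = λ + 1/W = 30.04 + 3.8610 = 33.9010 per hr

Final: 33.9010 /hr


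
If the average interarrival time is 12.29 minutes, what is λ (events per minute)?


λ = 1/(interarrival time) in consistent units.
1 minute = 1 min, so λ = 1/12.29 = 0.08137 per minute

Final: 0.08137 /min


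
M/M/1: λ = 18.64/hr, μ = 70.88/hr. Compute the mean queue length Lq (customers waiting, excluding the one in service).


ρ = 18.64/70.88 = 0.2630
Lq = ρ²/(1−ρ) = 0.06916/0.7370 = 0.09384

Final: 0.09384


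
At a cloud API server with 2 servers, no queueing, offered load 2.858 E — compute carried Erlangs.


B(2,2.858) = 0.514233 (Erlang-B)
Carried load = a(1 − B) = 2.858·(1 − 0.514233) = 2.858·0.485767 = 1.3883 E

Final: 1.3883 Erlangs


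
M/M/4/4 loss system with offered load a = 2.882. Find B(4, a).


B(c,a) = (a^c/c!) / Σ_{k=0}^{c} a^k/k!
a^4/4! = 2.874516
Σ terms (k=0..4): 1.00000 + 2.88200 + 4.15296 + 3.98961 + 2.87452 = 14.899090
B = 2.874516/14.899090 = 0.192932

Final: 0.192932


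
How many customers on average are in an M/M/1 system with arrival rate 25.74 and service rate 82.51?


ρ = λ/μ = 25.74/82.51 = 0.3120
L = ρ/(1−ρ) = 0.3120/(1 − 0.3120) = 0.3120/0.6880 = 0.4534

Final: 0.4534


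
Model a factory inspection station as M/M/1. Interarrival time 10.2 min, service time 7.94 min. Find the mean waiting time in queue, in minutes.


λ = 60/10.2 = 5.8824 /hr
μ = 60/7.94 = 7.5567 /hr
ρ = λ/μ = 5.8824/7.5567 = 0.7784
Wq = ρ/(μ−λ) = 0.7784/(7.5567−5.8824) = 0.46492 hr
In minutes: 0.46492·60 = 27.895 min

Final: 27.895 min


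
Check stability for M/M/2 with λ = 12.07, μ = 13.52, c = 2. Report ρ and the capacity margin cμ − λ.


Total capacity cμ = 2·13.52 = 27.04/hr
ρ = λ/(cμ) = 12.07/27.04 = 0.4464
Stable ⇔ ρ < 1: YES
Spare capacity = cμ − λ = 27.04 − 12.07 = 14.97/hr

Final: ρ = 0.4464; stable; margin = 14.97/hr


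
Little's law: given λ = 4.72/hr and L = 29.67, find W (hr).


W = L/λ = 29.67/4.72 = 6.2860 hr

Final: 6.2860 hr


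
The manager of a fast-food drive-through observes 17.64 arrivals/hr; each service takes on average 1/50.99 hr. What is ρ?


ρ = λ/μ = 17.64/50.99 = 0.3460

Final: 0.3460


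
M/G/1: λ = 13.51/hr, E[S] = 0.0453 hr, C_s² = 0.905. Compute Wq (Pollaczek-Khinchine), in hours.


ρ = λ·E[S] = 13.51·0.0453 = 0.6120
E[S²] = E[S]²(1+C_s²) = 0.0453²·(1+0.905) = 0.003909
Wq = λ·E[S²]/(2(1−ρ)) = 13.51·0.003909/(2·0.3880) = 0.06806 hr

Final: 0.06806 hr


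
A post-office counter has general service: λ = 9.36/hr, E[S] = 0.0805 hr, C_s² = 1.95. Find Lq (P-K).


ρ = λ·E[S] = 9.36·0.0805 = 0.7535
Lq = ρ²(1+C_s²)/(2(1−ρ)) = 0.5677·(1+1.95)/(2·0.2465)
= 0.5677·2.9500/0.4930 = 3.39690

Final: 3.39690


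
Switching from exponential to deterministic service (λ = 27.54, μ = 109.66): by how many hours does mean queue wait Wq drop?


ρ = 27.54/109.66 = 0.2511
Wq(M/M/1) = ρ/(μ−λ) = 0.2511/82.12 = 0.003058 hr
Wq(M/D/1) = ρ/(2(μ−λ)) = 0.001529 hr
Savings = 0.003058 − 0.001529 = 0.001529 hr

Final: 0.001529 hr


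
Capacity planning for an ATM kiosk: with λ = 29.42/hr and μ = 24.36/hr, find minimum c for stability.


Stability requires cμ > λ ⇔ c > λ/μ.
λ/μ = 29.42/24.36 = 1.2077
Minimum integer c = ⌊1.2077⌋ + 1 = 2
Check: 2·24.36 = 48.72 > 29.42, while 1·24.36 = 24.36 ≤ 29.42

Final: 2 servers


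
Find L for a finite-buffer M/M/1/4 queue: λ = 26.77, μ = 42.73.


ρ = 26.77/42.73 = 0.6265
L = ρ[1 − (K+1)ρ^K + Kρ^(K+1)] / [(1−ρ)(1−ρ^(K+1))]
Numerator: 0.6265·(1 − 5·0.154050 + 4·0.096511) = 0.385790
Denominator: (0.3735)·(0.903489) = 0.337460
L = 0.385790/0.337460 = 1.1432

Final: 1.1432


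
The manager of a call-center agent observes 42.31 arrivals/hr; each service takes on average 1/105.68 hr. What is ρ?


ρ = λ/μ = 42.31/105.68 = 0.4004

Final: 0.4004


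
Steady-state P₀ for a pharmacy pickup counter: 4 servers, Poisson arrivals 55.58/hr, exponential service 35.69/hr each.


a = λ/μ = 55.58/35.69 = 1.5573; ρ = a/c = 0.3893
Σ_{k=0}^{3} a^k/k! (terms k=0..3) = 1.00000 + 1.55730 + 1.21259 + 0.62946 = 4.39934
Tail: a^4/(4!(1−ρ)) = 5.88150/(24·0.6107) = 0.40130
P₀ = 1/(4.39934 + 0.40130) = 1/4.80064 = 0.208305

Final: 0.208305


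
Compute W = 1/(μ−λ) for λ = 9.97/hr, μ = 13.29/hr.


W = 1/(μ−λ) = 1/(13.29 − 9.97) = 1/3.32 = 0.3012 hr

Final: 0.3012 hr


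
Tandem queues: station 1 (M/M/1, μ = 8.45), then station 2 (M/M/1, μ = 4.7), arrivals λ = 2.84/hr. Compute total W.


Each node sees arrival rate λ = 2.84/hr (tandem ⇒ throughput preserved).
W₁ = 1/(μ₁−λ) = 1/(8.45−2.84) = 0.17825 hr
W₂ = 1/(μ₂−λ) = 1/(4.7−2.84) = 0.53763 hr
W_total = W₁ + W₂ = 0.17825 + 0.53763 = 0.71589 hr

Final: 0.71589 hr


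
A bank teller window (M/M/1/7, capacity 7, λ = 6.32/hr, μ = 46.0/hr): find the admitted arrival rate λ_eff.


ρ = 0.1374; P_K = (1−ρ)ρ^7/(1−ρ^8) = 0.0000007971
λ_eff = λ(1 − P_K) = 6.32·(1 − 0.0000007971) = 6.32·0.999999 = 6.3200 /hr

Final: 6.3200 /hr


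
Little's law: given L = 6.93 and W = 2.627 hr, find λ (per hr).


λ = L/W = 6.93/2.627 = 2.6380 /hr

Final: 2.6380 /hr


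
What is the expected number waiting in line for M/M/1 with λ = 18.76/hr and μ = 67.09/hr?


ρ = 18.76/67.09 = 0.2796
Lq = ρ²/(1−ρ) = 0.07819/0.7204 = 0.1085

Final: 0.1085


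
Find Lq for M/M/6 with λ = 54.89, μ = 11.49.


a = λ/μ = 4.7772; ρ = a/6 = 0.7962
P₀ = 0.006297
Lq = P₀·a^c·ρ / (c!·(1−ρ)²) = 0.006297·11886.09542·0.7962/(720·0.04153)
= 1.99286

Final: 1.99286


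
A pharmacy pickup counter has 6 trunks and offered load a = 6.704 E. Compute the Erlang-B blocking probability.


B(c,a) = (a^c/c!) / Σ_{k=0}^{c} a^k/k!
a^6/6! = 126.087356
Σ terms (k=0..6): 1.00000 + 6.70400 + 22.47181 + 50.21700 + 84.16369 + 112.84668 + 126.08736 = 403.490535
B = 126.087356/403.490535 = 0.312491

Final: 0.312491


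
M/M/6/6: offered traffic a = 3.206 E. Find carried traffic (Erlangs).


B(6,3.206) = 0.063987 (Erlang-B)
Carried load = a(1 − B) = 3.206·(1 − 0.063987) = 3.206·0.936013 = 3.0009 E

Final: 3.0009 Erlangs


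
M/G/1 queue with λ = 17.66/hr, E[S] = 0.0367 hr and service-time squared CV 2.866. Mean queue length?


ρ = λ·E[S] = 17.66·0.0367 = 0.6481
Lq = ρ²(1+C_s²)/(2(1−ρ)) = 0.4201·(1+2.866)/(2·0.3519)
= 0.4201·3.8660/0.7038 = 2.30756

Final: 2.30756


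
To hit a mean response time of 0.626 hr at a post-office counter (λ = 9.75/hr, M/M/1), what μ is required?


W = 1/(μ−λ) ⇒ μ − λ = 1/W = 1/0.626 = 1.5974
μ = λ + 1/W = 9.75 + 1.5974 = 11.3474 per hr

Final: 11.3474 /hr


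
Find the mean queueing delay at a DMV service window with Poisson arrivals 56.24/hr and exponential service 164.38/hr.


ρ = 56.24/164.38 = 0.3421
Wq = ρ/(μ−λ) = 0.3421/(164.38 − 56.24) = 0.3421/108.14 = 0.003164 hr

Final: 0.003164 hr


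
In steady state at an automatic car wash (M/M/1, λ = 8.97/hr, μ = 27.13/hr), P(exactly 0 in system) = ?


ρ = 8.97/27.13 = 0.3306
P_n = (1−ρ)·ρ^n = (1 − 0.3306)·0.3306^0 = 0.6694·1.000000 = 0.669370

Final: 0.669370


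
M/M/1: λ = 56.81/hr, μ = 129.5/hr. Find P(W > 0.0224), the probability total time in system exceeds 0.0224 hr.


W ~ Exponential(μ−λ) for M/M/1.
μ − λ = 129.5 − 56.81 = 72.6900
P(W > t) = e^{−(μ−λ)t} = e^{−1.6283} = 0.196272

Final: 0.196272


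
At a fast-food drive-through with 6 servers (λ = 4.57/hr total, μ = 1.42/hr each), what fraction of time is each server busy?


ρ = λ/(cμ) = 4.57/(6·1.42) = 4.57/8.52 = 0.5364

Final: 0.5364


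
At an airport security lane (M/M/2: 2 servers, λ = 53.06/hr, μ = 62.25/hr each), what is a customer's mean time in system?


a = 0.8524; ρ = 0.4262; P₀ = 0.402343
Lq = P₀·a^c·ρ/(c!(1−ρ)²) = 0.18918
Wq = Lq/λ = 0.18918/53.06 = 0.003565 hr
W = Wq + 1/μ = 0.003565 + 0.01606 = 0.01963 hr

Final: 0.01963 hr


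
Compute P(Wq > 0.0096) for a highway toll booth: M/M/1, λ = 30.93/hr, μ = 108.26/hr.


ρ = 30.93/108.26 = 0.2857
P(Wq > t) = ρ·e^{−(μ−λ)t} = 0.2857·e^{−0.7424}
= 0.2857·0.475985 = 0.135990

Final: 0.135990


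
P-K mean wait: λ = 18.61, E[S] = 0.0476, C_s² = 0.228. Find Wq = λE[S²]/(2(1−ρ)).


ρ = λ·E[S] = 18.61·0.0476 = 0.8858
E[S²] = E[S]²(1+C_s²) = 0.0476²·(1+0.228) = 0.002782
Wq = λ·E[S²]/(2(1−ρ)) = 18.61·0.002782/(2·0.1142) = 0.22678 hr

Final: 0.22678 hr


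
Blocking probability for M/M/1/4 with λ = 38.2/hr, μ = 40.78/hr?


ρ = λ/μ = 38.2/40.78 = 0.9367
P_K = (1−ρ)ρ^K/(1−ρ^(K+1)) = (0.06327·0.769954)/(1 − 0.721241)
= 0.048712/0.278759 = 0.174747

Final: 0.174747


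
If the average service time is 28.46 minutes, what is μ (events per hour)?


μ = 1/(service time) in consistent units.
1 hour = 60 min, so μ = 60/28.46 = 2.1082 per hour

Final: 2.1082 /hr


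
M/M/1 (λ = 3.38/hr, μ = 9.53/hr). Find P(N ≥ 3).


ρ = 3.38/9.53 = 0.3547
P(N ≥ n) = ρ^n = 0.3547^3 = 0.044614

Final: 0.044614


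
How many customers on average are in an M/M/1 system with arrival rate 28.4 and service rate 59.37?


ρ = λ/μ = 28.4/59.37 = 0.4784
L = ρ/(1−ρ) = 0.4784/(1 − 0.4784) = 0.4784/0.5216 = 0.9170

Final: 0.9170


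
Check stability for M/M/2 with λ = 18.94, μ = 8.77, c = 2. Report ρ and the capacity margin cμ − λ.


Total capacity cμ = 2·8.77 = 17.54/hr
ρ = λ/(cμ) = 18.94/17.54 = 1.0798
Stable ⇔ ρ < 1: NO
Spare capacity = cμ − λ = 17.54 − 18.94 = -1.40/hr

Final: ρ = 1.0798; unstable; margin = -1.40/hr


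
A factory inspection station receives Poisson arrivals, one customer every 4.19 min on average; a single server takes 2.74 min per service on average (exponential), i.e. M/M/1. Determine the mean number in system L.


λ = 60/4.19 = 14.3198 /hr
μ = 60/2.74 = 21.8978 /hr
ρ = λ/μ = 14.3198/21.8978 = 0.6539
L = ρ/(1−ρ) = 0.6539/0.3461 = 1.8897

Final: 1.8897


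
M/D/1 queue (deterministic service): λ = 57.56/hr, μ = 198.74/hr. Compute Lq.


ρ = 57.56/198.74 = 0.2896
M/D/1: Lq = ρ²/(2(1−ρ)) = 0.08388/(2·0.7104) = 0.05904

Final: 0.05904


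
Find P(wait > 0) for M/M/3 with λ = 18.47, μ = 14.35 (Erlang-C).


a = λ/μ = 1.2871; ρ = a/3 = 0.4290
P₀ = 0.267533 (from M/M/c formula)
C(c,a) = [a^c/(c!(1−ρ))]·P₀ = [2.13228/(6·0.5710)]·0.267533
= 0.62242·0.267533 = 0.166519

Final: 0.166519


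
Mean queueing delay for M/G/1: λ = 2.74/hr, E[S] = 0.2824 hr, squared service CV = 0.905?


ρ = λ·E[S] = 2.74·0.2824 = 0.7738
E[S²] = E[S]²(1+C_s²) = 0.2824²·(1+0.905) = 0.151923
Wq = λ·E[S²]/(2(1−ρ)) = 2.74·0.151923/(2·0.2262) = 0.92004 hr

Final: 0.92004 hr


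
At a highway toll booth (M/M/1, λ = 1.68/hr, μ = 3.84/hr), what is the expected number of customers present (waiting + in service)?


ρ = λ/μ = 1.68/3.84 = 0.4375
L = ρ/(1−ρ) = 0.4375/(1 − 0.4375) = 0.4375/0.5625 = 0.7778

Final: 0.7778


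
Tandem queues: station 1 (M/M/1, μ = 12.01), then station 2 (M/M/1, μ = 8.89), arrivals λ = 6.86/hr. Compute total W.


Each node sees arrival rate λ = 6.86/hr (tandem ⇒ throughput preserved).
W₁ = 1/(μ₁−λ) = 1/(12.01−6.86) = 0.19417 hr
W₂ = 1/(μ₂−λ) = 1/(8.89−6.86) = 0.49261 hr
W_total = W₁ + W₂ = 0.19417 + 0.49261 = 0.68679 hr

Final: 0.68679 hr


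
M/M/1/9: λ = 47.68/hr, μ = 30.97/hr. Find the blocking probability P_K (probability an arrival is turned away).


ρ = λ/μ = 47.68/30.97 = 1.5396
P_K = (1−ρ)ρ^K/(1−ρ^(K+1)) = (-0.5396·48.590948)/(1 − 74.808408)
= -26.217460/-73.808408 = 0.355210

Final: 0.355210


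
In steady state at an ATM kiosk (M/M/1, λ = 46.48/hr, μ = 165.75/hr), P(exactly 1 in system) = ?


ρ = 46.48/165.75 = 0.2804
P_n = (1−ρ)·ρ^n = (1 − 0.2804)·0.2804^1 = 0.7196·0.280422 = 0.201786

Final: 0.201786


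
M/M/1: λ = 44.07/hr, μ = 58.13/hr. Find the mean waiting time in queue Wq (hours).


ρ = 44.07/58.13 = 0.7581
Wq = ρ/(μ−λ) = 0.7581/(58.13 − 44.07) = 0.7581/14.06 = 0.05392 hr

Final: 0.05392 hr


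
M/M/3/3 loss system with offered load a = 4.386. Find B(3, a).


B(c,a) = (a^c/c!) / Σ_{k=0}^{c} a^k/k!
a^3/3! = 14.062244
Σ terms (k=0..3): 1.00000 + 4.38600 + 9.61850 + 14.06224 = 29.066742
B = 14.062244/29.066742 = 0.483792

Final: 0.483792


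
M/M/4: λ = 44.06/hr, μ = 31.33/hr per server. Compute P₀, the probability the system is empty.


a = λ/μ = 44.06/31.33 = 1.4063; ρ = a/c = 0.3516
Σ_{k=0}^{3} a^k/k! (terms k=0..3) = 1.00000 + 1.40632 + 0.98887 + 0.46355 = 3.85874
Tail: a^4/(4!(1−ρ)) = 3.91144/(24·0.6484) = 0.25134
P₀ = 1/(3.85874 + 0.25134) = 1/4.11009 = 0.243304

Final: 0.243304


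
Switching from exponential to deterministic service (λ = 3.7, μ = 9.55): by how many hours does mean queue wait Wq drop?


ρ = 3.7/9.55 = 0.3874
Wq(M/M/1) = ρ/(μ−λ) = 0.3874/5.85 = 0.06623 hr
Wq(M/D/1) = ρ/(2(μ−λ)) = 0.03311 hr
Savings = 0.06623 − 0.03311 = 0.03311 hr

Final: 0.03311 hr


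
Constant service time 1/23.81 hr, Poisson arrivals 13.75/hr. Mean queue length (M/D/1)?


ρ = 13.75/23.81 = 0.5775
M/D/1: Lq = ρ²/(2(1−ρ)) = 0.3335/(2·0.4225) = 0.39466

Final: 0.39466


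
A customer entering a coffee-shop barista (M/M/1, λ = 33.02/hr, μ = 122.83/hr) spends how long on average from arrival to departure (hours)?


W = 1/(μ−λ) = 1/(122.83 − 33.02) = 1/89.81 = 0.01113 hr

Final: 0.01113 hr


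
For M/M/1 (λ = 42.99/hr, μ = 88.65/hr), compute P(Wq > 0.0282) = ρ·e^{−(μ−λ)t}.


ρ = 42.99/88.65 = 0.4849
P(Wq > t) = ρ·e^{−(μ−λ)t} = 0.4849·e^{−1.2876}
= 0.4849·0.275929 = 0.133809

Final: 0.133809


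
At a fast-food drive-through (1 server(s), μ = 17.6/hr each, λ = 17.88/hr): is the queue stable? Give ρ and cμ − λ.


Total capacity cμ = 1·17.6 = 17.60/hr
ρ = λ/(cμ) = 17.88/17.60 = 1.0159
Stable ⇔ ρ < 1: NO
Spare capacity = cμ − λ = 17.60 − 17.88 = -0.28/hr

Final: ρ = 1.0159; unstable; margin = -0.28/hr


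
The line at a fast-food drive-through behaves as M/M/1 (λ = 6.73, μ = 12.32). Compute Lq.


ρ = 6.73/12.32 = 0.5463
Lq = ρ²/(1−ρ) = 0.2984/0.4537 = 0.6577

Final: 0.6577


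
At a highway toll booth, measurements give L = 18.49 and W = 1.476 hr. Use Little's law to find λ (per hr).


λ = L/W = 18.49/1.476 = 12.5271 /hr

Final: 12.5271 /hr


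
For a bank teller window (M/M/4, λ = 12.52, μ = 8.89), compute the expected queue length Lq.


a = λ/μ = 1.4083; ρ = a/4 = 0.3521
P₀ = 0.242805
Lq = P₀·a^c·ρ / (c!·(1−ρ)²) = 0.242805·3.93378·0.3521/(24·0.41980)
= 0.03338

Final: 0.03338


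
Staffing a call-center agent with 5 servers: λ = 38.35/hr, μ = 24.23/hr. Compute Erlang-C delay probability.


a = λ/μ = 1.5827; ρ = a/5 = 0.3165
P₀ = 0.204972 (from M/M/c formula)
C(c,a) = [a^c/(c!(1−ρ))]·P₀ = [9.93253/(120·0.6835)]·0.204972
= 0.12111·0.204972 = 0.024824

Final: 0.024824


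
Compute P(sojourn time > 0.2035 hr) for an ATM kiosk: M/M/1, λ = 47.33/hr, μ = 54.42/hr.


W ~ Exponential(μ−λ) for M/M/1.
μ − λ = 54.42 − 47.33 = 7.0900
P(W > t) = e^{−(μ−λ)t} = e^{−1.4428} = 0.236262

Final: 0.236262


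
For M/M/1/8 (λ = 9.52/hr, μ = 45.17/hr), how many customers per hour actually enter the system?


ρ = 0.2108; P_K = (1−ρ)ρ^8/(1−ρ^9) = 0.000003073
λ_eff = λ(1 − P_K) = 9.52·(1 − 0.000003073) = 9.52·0.999997 = 9.5200 /hr

Final: 9.5200 /hr


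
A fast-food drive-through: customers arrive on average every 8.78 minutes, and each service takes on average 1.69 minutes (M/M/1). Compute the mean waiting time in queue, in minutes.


λ = 60/8.78 = 6.8337 /hr
μ = 60/1.69 = 35.5030 /hr
ρ = λ/μ = 6.8337/35.5030 = 0.1925
Wq = ρ/(μ−λ) = 0.1925/(35.5030−6.8337) = 0.006714 hr
In minutes: 0.006714·60 = 0.4028 min

Final: 0.4028 min


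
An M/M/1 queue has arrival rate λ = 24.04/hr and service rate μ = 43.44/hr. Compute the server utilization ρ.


ρ = λ/μ = 24.04/43.44 = 0.5534

Final: 0.5534


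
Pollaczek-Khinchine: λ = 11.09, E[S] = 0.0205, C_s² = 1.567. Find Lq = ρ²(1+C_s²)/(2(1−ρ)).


ρ = λ·E[S] = 11.09·0.0205 = 0.2273
Lq = ρ²(1+C_s²)/(2(1−ρ)) = 0.05169·(1+1.567)/(2·0.7727)
= 0.05169·2.5670/1.5453 = 0.08586

Final: 0.08586


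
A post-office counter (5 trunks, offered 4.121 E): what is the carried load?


B(5,4.121) = 0.209849 (Erlang-B)
Carried load = a(1 − B) = 4.121·(1 − 0.209849) = 4.121·0.790151 = 3.2562 E

Final: 3.2562 Erlangs


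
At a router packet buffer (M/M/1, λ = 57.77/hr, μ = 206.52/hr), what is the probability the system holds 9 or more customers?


ρ = 57.77/206.52 = 0.2797
P(N ≥ n) = ρ^n = 0.2797^9 = 0.00001049

Final: 0.00001049


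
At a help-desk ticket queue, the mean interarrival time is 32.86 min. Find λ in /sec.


λ = 1/(interarrival time) in consistent units.
1 second = 0.0166667 min, so λ = 0.0166667/32.86 = 0.0005072 per second

Final: 0.0005072 /sec


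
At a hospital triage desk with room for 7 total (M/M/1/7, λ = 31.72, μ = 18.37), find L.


ρ = 31.72/18.37 = 1.7267
L = ρ[1 − (K+1)ρ^K + Kρ^(K+1)] / [(1−ρ)(1−ρ^(K+1))]
Numerator: 1.7267·(1 − 8·45.768656 + 7·79.030036) = 324.730272
Denominator: (-0.7267)·(-78.030036) = 56.706640
L = 324.730272/56.706640 = 5.7265

Final: 5.7265


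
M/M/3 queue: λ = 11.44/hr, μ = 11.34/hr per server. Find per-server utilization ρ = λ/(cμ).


ρ = λ/(cμ) = 11.44/(3·11.34) = 11.44/34.02 = 0.3363

Final: 0.3363


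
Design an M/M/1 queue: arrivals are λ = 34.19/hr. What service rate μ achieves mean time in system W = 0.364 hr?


W = 1/(μ−λ) ⇒ μ − λ = 1/W = 1/0.364 = 2.7473
μ = λ + 1/W = 34.19 + 2.7473 = 36.9373 per hr

Final: 36.9373 /hr


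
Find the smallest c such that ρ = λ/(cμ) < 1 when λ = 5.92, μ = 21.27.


Stability requires cμ > λ ⇔ c > λ/μ.
λ/μ = 5.92/21.27 = 0.2783
Minimum integer c = ⌊0.2783⌋ + 1 = 1
Check: 1·21.27 = 21.27 > 5.92, while 0·21.27 = 0.00 ≤ 5.92

Final: 1 servers


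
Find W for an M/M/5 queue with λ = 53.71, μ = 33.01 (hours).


a = 1.6271; ρ = 0.3254; P₀ = 0.196017
Lq = P₀·a^c·ρ/(c!(1−ρ)²) = 0.01332
Wq = Lq/λ = 0.01332/53.71 = 0.0002480 hr
W = Wq + 1/μ = 0.0002480 + 0.03029 = 0.03054 hr

Final: 0.03054 hr


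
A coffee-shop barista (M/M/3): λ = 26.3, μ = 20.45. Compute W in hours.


a = 1.2861; ρ = 0.4287; P₀ = 0.267840
Lq = P₀·a^c·ρ/(c!(1−ρ)²) = 0.12471
Wq = Lq/λ = 0.12471/26.3 = 0.004742 hr
W = Wq + 1/μ = 0.004742 + 0.04890 = 0.05364 hr

Final: 0.05364 hr


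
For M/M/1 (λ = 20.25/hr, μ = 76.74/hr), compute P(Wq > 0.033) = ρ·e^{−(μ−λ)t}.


ρ = 20.25/76.74 = 0.2639
P(Wq > t) = ρ·e^{−(μ−λ)t} = 0.2639·e^{−1.8642}
= 0.2639·0.155025 = 0.040908

Final: 0.040908


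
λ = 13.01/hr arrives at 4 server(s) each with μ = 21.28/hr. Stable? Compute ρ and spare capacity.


Total capacity cμ = 4·21.28 = 85.12/hr
ρ = λ/(cμ) = 13.01/85.12 = 0.1528
Stable ⇔ ρ < 1: YES
Spare capacity = cμ − λ = 85.12 − 13.01 = 72.11/hr

Final: ρ = 0.1528; stable; margin = 72.11/hr


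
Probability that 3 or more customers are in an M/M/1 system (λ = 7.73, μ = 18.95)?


ρ = 7.73/18.95 = 0.4079
P(N ≥ n) = ρ^n = 0.4079^3 = 0.067875

Final: 0.067875


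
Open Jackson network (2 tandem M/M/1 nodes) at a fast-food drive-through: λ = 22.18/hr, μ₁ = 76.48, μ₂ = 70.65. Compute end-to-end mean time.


Each node sees arrival rate λ = 22.18/hr (tandem ⇒ throughput preserved).
W₁ = 1/(μ₁−λ) = 1/(76.48−22.18) = 0.01842 hr
W₂ = 1/(μ₂−λ) = 1/(70.65−22.18) = 0.02063 hr
W_total = W₁ + W₂ = 0.01842 + 0.02063 = 0.03905 hr

Final: 0.03905 hr


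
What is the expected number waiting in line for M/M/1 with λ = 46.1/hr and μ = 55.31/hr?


ρ = 46.1/55.31 = 0.8335
Lq = ρ²/(1−ρ) = 0.6947/0.1665 = 4.1719

Final: 4.1719


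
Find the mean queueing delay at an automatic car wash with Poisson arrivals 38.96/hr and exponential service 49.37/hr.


ρ = 38.96/49.37 = 0.7891
Wq = ρ/(μ−λ) = 0.7891/(49.37 − 38.96) = 0.7891/10.41 = 0.07581 hr

Final: 0.07581 hr


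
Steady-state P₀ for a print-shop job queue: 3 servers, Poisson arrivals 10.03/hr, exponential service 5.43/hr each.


a = λ/μ = 10.03/5.43 = 1.8471; ρ = a/c = 0.6157
Σ_{k=0}^{2} a^k/k! (terms k=0..2) = 1.00000 + 1.84715 + 1.70597 = 4.55312
Tail: a^3/(3!(1−ρ)) = 6.30236/(6·0.3843) = 2.73337
P₀ = 1/(4.55312 + 2.73337) = 1/7.28649 = 0.137240

Final: 0.137240


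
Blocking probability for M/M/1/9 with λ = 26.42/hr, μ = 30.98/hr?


ρ = λ/μ = 26.42/30.98 = 0.8528
P_K = (1−ρ)ρ^K/(1−ρ^(K+1)) = (0.1472·0.238596)/(1 − 0.203476)
= 0.035119/0.796524 = 0.044091

Final: 0.044091


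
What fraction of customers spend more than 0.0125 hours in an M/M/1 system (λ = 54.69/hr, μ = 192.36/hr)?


W ~ Exponential(μ−λ) for M/M/1.
μ − λ = 192.36 − 54.69 = 137.6700
P(W > t) = e^{−(μ−λ)t} = e^{−1.7209} = 0.178910

Final: 0.178910


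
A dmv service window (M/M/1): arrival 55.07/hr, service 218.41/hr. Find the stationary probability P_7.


ρ = 55.07/218.41 = 0.2521
P_n = (1−ρ)·ρ^n = (1 − 0.2521)·0.2521^7 = 0.7479·0.00006479 = 0.00004845

Final: 0.00004845


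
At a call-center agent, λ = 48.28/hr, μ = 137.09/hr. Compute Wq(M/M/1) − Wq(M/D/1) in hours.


ρ = 48.28/137.09 = 0.3522
Wq(M/M/1) = ρ/(μ−λ) = 0.3522/88.81 = 0.003966 hr
Wq(M/D/1) = ρ/(2(μ−λ)) = 0.001983 hr
Savings = 0.003966 − 0.001983 = 0.001983 hr

Final: 0.001983 hr


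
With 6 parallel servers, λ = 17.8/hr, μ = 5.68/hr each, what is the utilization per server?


ρ = λ/(cμ) = 17.8/(6·5.68) = 17.8/34.08 = 0.5223

Final: 0.5223


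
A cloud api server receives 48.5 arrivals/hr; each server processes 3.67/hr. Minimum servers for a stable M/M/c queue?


Stability requires cμ > λ ⇔ c > λ/μ.
λ/μ = 48.5/3.67 = 13.2153
Minimum integer c = ⌊13.2153⌋ + 1 = 14
Check: 14·3.67 = 51.38 > 48.5, while 13·3.67 = 47.71 ≤ 48.5

Final: 14 servers


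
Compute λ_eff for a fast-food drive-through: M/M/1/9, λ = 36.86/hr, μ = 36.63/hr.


ρ = 1.0063; P_K = (1−ρ)ρ^9/(1−ρ^10) = 0.102840
λ_eff = λ(1 − P_K) = 36.86·(1 − 0.102840) = 36.86·0.897160 = 33.0693 /hr

Final: 33.0693 /hr


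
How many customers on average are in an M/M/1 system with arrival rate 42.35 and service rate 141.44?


ρ = λ/μ = 42.35/141.44 = 0.2994
L = ρ/(1−ρ) = 0.2994/(1 − 0.2994) = 0.2994/0.7006 = 0.4274

Final: 0.4274


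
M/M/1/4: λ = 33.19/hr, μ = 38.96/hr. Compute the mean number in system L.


ρ = 33.19/38.96 = 0.8519
L = ρ[1 − (K+1)ρ^K + Kρ^(K+1)] / [(1−ρ)(1−ρ^(K+1))]
Numerator: 0.8519·(1 − 5·0.526688 + 4·0.448685) = 0.137412
Denominator: (0.1481)·(0.551315) = 0.081650
L = 0.137412/0.081650 = 1.6829

Final: 1.6829


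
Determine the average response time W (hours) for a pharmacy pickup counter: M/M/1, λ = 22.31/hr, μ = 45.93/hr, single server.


W = 1/(μ−λ) = 1/(45.93 − 22.31) = 1/23.62 = 0.04234 hr

Final: 0.04234 hr


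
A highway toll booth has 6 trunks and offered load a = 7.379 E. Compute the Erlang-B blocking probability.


B(c,a) = (a^c/c!) / Σ_{k=0}^{c} a^k/k!
a^6/6! = 224.208754
Σ terms (k=0..6): 1.00000 + 7.37900 + 27.22482 + 66.96398 + 123.53181 + 182.30824 + 224.20875 = 632.616610
B = 224.208754/632.616610 = 0.354415

Final: 0.354415


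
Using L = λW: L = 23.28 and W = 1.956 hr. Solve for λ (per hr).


λ = L/W = 23.28/1.956 = 11.9018 /hr

Final: 11.9018 /hr


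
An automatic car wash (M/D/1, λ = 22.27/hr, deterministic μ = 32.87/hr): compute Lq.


ρ = 22.27/32.87 = 0.6775
M/D/1: Lq = ρ²/(2(1−ρ)) = 0.4590/(2·0.3225) = 0.71171

Final: 0.71171


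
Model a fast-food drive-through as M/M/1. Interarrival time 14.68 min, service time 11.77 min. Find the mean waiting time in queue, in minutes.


λ = 60/14.68 = 4.0872 /hr
μ = 60/11.77 = 5.0977 /hr
ρ = λ/μ = 4.0872/5.0977 = 0.8018
Wq = ρ/(μ−λ) = 0.8018/(5.0977−4.0872) = 0.79343 hr
In minutes: 0.79343·60 = 47.606 min

Final: 47.606 min


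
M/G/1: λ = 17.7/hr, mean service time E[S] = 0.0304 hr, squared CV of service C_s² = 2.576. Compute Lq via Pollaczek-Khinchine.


ρ = λ·E[S] = 17.7·0.0304 = 0.5381
Lq = ρ²(1+C_s²)/(2(1−ρ)) = 0.2895·(1+2.576)/(2·0.4619)
= 0.2895·3.5760/0.9238 = 1.12071

Final: 1.12071


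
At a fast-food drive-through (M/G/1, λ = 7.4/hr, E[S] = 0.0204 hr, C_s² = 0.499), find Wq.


ρ = λ·E[S] = 7.4·0.0204 = 0.1510
E[S²] = E[S]²(1+C_s²) = 0.0204²·(1+0.499) = 0.0006238
Wq = λ·E[S²]/(2(1−ρ)) = 7.4·0.0006238/(2·0.8490) = 0.002719 hr

Final: 0.002719 hr


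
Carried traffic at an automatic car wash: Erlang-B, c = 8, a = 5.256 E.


B(8,5.256) = 0.082446 (Erlang-B)
Carried load = a(1 − B) = 5.256·(1 − 0.082446) = 5.256·0.917554 = 4.8227 E

Final: 4.8227 Erlangs


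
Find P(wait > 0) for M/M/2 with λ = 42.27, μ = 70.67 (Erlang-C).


a = λ/μ = 0.5981; ρ = a/2 = 0.2991
P₀ = 0.539568 (from M/M/c formula)
C(c,a) = [a^c/(c!(1−ρ))]·P₀ = [0.35776/(2·0.7009)]·0.539568
= 0.25520·0.539568 = 0.137700

Final: 0.137700


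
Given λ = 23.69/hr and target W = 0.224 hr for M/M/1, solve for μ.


W = 1/(μ−λ) ⇒ μ − λ = 1/W = 1/0.224 = 4.4643
μ = λ + 1/W = 23.69 + 4.4643 = 28.1543 per hr

Final: 28.1543 /hr


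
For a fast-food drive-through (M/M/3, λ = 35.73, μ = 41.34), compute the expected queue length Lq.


a = λ/μ = 0.8643; ρ = a/3 = 0.2881
P₀ = 0.418593
Lq = P₀·a^c·ρ / (c!·(1−ρ)²) = 0.418593·0.64564·0.2881/(6·0.50680)
= 0.02561

Final: 0.02561


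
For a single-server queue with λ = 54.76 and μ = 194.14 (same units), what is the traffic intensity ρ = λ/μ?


ρ = λ/μ = 54.76/194.14 = 0.2821

Final: 0.2821


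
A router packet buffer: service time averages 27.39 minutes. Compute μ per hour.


μ = 1/(service time) in consistent units.
1 hour = 60 min, so μ = 60/27.39 = 2.1906 per hour

Final: 2.1906 /hr


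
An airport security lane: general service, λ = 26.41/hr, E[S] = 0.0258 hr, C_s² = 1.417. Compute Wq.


ρ = λ·E[S] = 26.41·0.0258 = 0.6814
E[S²] = E[S]²(1+C_s²) = 0.0258²·(1+1.417) = 0.001609
Wq = λ·E[S²]/(2(1−ρ)) = 26.41·0.001609/(2·0.3186) = 0.06668 hr

Final: 0.06668 hr


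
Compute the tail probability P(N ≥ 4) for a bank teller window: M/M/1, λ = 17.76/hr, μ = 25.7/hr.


ρ = 17.76/25.7 = 0.6911
P(N ≥ n) = ρ^n = 0.6911^4 = 0.228055

Final: 0.228055


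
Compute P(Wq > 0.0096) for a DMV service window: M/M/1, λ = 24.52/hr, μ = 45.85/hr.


ρ = 24.52/45.85 = 0.5348
P(Wq > t) = ρ·e^{−(μ−λ)t} = 0.5348·e^{−0.2048}
= 0.5348·0.814836 = 0.435764

Final: 0.435764


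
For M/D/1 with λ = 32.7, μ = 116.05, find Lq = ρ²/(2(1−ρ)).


ρ = 32.7/116.05 = 0.2818
M/D/1: Lq = ρ²/(2(1−ρ)) = 0.07940/(2·0.7182) = 0.05527

Final: 0.05527


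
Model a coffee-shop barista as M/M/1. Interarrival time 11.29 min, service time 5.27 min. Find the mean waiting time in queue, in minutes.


λ = 60/11.29 = 5.3144 /hr
μ = 60/5.27 = 11.3852 /hr
ρ = λ/μ = 5.3144/11.3852 = 0.4668
Wq = ρ/(μ−λ) = 0.4668/(11.3852−5.3144) = 0.07689 hr
In minutes: 0.07689·60 = 4.613 min

Final: 4.613 min


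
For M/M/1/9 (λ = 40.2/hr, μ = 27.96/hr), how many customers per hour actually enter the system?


ρ = 1.4378; P_K = (1−ρ)ρ^9/(1−ρ^10) = 0.312763
λ_eff = λ(1 − P_K) = 40.2·(1 − 0.312763) = 40.2·0.687237 = 27.6269 /hr

Final: 27.6269 /hr


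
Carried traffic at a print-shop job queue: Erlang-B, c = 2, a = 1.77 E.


B(2,1.77) = 0.361229 (Erlang-B)
Carried load = a(1 − B) = 1.77·(1 − 0.361229) = 1.77·0.638771 = 1.1306 E

Final: 1.1306 Erlangs


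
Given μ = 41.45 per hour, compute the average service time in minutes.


Mean service time = 1/μ = 1/41.45 hour = 0.02413 hour
In minutes: 0.02413 × 60 = 1.4475 min

Final: 1.4475 min


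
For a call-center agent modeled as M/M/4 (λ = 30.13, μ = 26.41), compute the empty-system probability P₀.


a = λ/μ = 30.13/26.41 = 1.1409; ρ = a/c = 0.2852
Σ_{k=0}^{3} a^k/k! (terms k=0..3) = 1.00000 + 1.14086 + 0.65078 + 0.24748 = 3.03911
Tail: a^4/(4!(1−ρ)) = 1.69404/(24·0.7148) = 0.09875
P₀ = 1/(3.03911 + 0.09875) = 1/3.13786 = 0.318688

Final: 0.318688


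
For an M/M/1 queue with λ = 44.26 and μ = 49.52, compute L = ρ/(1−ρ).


ρ = λ/μ = 44.26/49.52 = 0.8938
L = ρ/(1−ρ) = 0.8938/(1 − 0.8938) = 0.8938/0.1062 = 8.4144

Final: 8.4144


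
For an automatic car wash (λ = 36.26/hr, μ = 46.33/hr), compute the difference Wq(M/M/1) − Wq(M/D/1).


ρ = 36.26/46.33 = 0.7826
Wq(M/M/1) = ρ/(μ−λ) = 0.7826/10.07 = 0.07772 hr
Wq(M/D/1) = ρ/(2(μ−λ)) = 0.03886 hr
Savings = 0.07772 − 0.03886 = 0.03886 hr

Final: 0.03886 hr


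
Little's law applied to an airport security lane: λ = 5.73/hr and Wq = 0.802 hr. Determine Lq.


Lq = λWq = 5.73·0.802 = 4.5955

Final: 4.5955


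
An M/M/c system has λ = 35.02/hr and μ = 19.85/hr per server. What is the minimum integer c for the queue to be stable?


Stability requires cμ > λ ⇔ c > λ/μ.
λ/μ = 35.02/19.85 = 1.7642
Minimum integer c = ⌊1.7642⌋ + 1 = 2
Check: 2·19.85 = 39.70 > 35.02, while 1·19.85 = 19.85 ≤ 35.02

Final: 2 servers


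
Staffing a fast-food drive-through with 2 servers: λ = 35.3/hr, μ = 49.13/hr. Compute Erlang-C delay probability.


a = λ/μ = 0.7185; ρ = a/2 = 0.3593
P₀ = 0.471399 (from M/M/c formula)
C(c,a) = [a^c/(c!(1−ρ))]·P₀ = [0.51625/(2·0.6407)]·0.471399
= 0.40284·0.471399 = 0.189901

Final: 0.189901


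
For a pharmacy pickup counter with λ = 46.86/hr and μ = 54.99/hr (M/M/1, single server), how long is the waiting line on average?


ρ = 46.86/54.99 = 0.8522
Lq = ρ²/(1−ρ) = 0.7262/0.1478 = 4.9117

Final: 4.9117


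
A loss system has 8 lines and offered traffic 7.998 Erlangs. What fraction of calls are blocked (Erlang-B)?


B(c,a) = (a^c/c!) / Σ_{k=0}^{c} a^k/k!
a^8/8! = 415.270112
Σ terms (k=0..8): 1.00000 + 7.99800 + 31.98400 + 85.26935 + 170.49606 + 272.72550 + 363.54310 + 415.37396 + 415.27011 = 1763.660083
B = 415.270112/1763.660083 = 0.235459

Final: 0.235459


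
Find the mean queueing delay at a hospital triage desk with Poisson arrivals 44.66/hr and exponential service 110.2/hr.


ρ = 44.66/110.2 = 0.4053
Wq = ρ/(μ−λ) = 0.4053/(110.2 − 44.66) = 0.4053/65.54 = 0.006183 hr

Final: 0.006183 hr


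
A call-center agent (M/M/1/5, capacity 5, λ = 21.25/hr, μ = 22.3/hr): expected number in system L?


ρ = 21.25/22.3 = 0.9529
L = ρ[1 − (K+1)ρ^K + Kρ^(K+1)] / [(1−ρ)(1−ρ^(K+1))]
Numerator: 0.9529·(1 − 6·0.785725 + 5·0.748729) = 0.027916
Denominator: (0.04709)·(0.251271) = 0.011831
L = 0.027916/0.011831 = 2.3595

Final: 2.3595


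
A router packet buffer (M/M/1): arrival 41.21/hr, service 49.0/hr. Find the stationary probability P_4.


ρ = 41.21/49.0 = 0.8410
P_n = (1−ρ)·ρ^n = (1 − 0.8410)·0.8410^4 = 0.1590·0.500295 = 0.079537

Final: 0.079537


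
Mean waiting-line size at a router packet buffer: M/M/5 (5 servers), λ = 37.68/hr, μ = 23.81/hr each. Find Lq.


a = λ/μ = 1.5825; ρ = a/5 = 0.3165
P₀ = 0.205018
Lq = P₀·a^c·ρ / (c!·(1−ρ)²) = 0.205018·9.92562·0.3165/(120·0.46716)
= 0.01149

Final: 0.01149


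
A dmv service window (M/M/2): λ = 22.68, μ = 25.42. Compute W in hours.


a = 0.8922; ρ = 0.4461; P₀ = 0.383025
Lq = P₀·a^c·ρ/(c!(1−ρ)²) = 0.22167
Wq = Lq/λ = 0.22167/22.68 = 0.009774 hr
W = Wq + 1/μ = 0.009774 + 0.03934 = 0.04911 hr

Final: 0.04911 hr


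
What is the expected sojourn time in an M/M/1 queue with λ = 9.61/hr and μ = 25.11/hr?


W = 1/(μ−λ) = 1/(25.11 − 9.61) = 1/15.50 = 0.06452 hr

Final: 0.06452 hr


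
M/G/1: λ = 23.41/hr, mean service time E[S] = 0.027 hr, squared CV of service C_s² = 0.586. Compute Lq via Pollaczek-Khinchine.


ρ = λ·E[S] = 23.41·0.027 = 0.6321
Lq = ρ²(1+C_s²)/(2(1−ρ)) = 0.3995·(1+0.586)/(2·0.3679)
= 0.3995·1.5860/0.7359 = 0.86107

Final: 0.86107


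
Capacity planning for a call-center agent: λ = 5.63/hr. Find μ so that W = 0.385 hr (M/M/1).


W = 1/(μ−λ) ⇒ μ − λ = 1/W = 1/0.385 = 2.5974
μ = λ + 1/W = 5.63 + 2.5974 = 8.2274 per hr

Final: 8.2274 /hr


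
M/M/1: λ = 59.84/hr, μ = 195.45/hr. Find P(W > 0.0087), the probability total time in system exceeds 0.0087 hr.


W ~ Exponential(μ−λ) for M/M/1.
μ − λ = 195.45 − 59.84 = 135.6100
P(W > t) = e^{−(μ−λ)t} = e^{−1.1798} = 0.307338

Final: 0.307338


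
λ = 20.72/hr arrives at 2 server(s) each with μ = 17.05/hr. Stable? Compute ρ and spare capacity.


Total capacity cμ = 2·17.05 = 34.10/hr
ρ = λ/(cμ) = 20.72/34.10 = 0.6076
Stable ⇔ ρ < 1: YES
Spare capacity = cμ − λ = 34.10 − 20.72 = 13.38/hr

Final: ρ = 0.6076; stable; margin = 13.38/hr


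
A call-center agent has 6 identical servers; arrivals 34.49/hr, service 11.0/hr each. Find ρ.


ρ = λ/(cμ) = 34.49/(6·11.0) = 34.49/66.00 = 0.5226

Final: 0.5226


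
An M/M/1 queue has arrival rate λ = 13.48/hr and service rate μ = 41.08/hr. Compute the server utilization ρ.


ρ = λ/μ = 13.48/41.08 = 0.3281

Final: 0.3281


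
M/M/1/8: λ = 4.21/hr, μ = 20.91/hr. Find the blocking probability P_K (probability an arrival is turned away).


ρ = λ/μ = 4.21/20.91 = 0.2013
P_K = (1−ρ)ρ^K/(1−ρ^(K+1)) = (0.7987·0.000002700)/(1 − 0.0000005437)
= 0.000002157/0.999999 = 0.000002157

Final: 0.000002157


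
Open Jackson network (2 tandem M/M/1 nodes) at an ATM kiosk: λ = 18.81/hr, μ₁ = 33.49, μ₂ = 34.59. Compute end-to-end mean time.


Each node sees arrival rate λ = 18.81/hr (tandem ⇒ throughput preserved).
W₁ = 1/(μ₁−λ) = 1/(33.49−18.81) = 0.06812 hr
W₂ = 1/(μ₂−λ) = 1/(34.59−18.81) = 0.06337 hr
W_total = W₁ + W₂ = 0.06812 + 0.06337 = 0.13149 hr

Final: 0.13149 hr


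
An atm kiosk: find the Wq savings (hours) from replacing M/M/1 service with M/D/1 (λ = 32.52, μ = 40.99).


ρ = 32.52/40.99 = 0.7934
Wq(M/M/1) = ρ/(μ−λ) = 0.7934/8.47 = 0.09367 hr
Wq(M/D/1) = ρ/(2(μ−λ)) = 0.04683 hr
Savings = 0.09367 − 0.04683 = 0.04683 hr

Final: 0.04683 hr


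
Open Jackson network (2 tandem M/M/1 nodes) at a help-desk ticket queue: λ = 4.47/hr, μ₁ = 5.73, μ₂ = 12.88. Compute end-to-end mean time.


Each node sees arrival rate λ = 4.47/hr (tandem ⇒ throughput preserved).
W₁ = 1/(μ₁−λ) = 1/(5.73−4.47) = 0.79365 hr
W₂ = 1/(μ₂−λ) = 1/(12.88−4.47) = 0.11891 hr
W_total = W₁ + W₂ = 0.79365 + 0.11891 = 0.91256 hr

Final: 0.91256 hr
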